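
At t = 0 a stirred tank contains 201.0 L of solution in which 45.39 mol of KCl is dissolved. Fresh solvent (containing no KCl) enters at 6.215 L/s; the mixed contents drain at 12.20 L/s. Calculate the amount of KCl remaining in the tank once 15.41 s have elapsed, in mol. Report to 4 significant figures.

12.98 mol

Total volume: dV/dt = Q_in − Q_out = -5.98500 L/s, so V(t) = 201.0 − 5.98500 t and V(15.41) = 108.771 L.
Species balance (pure solvent in): dm/dt = −Q_out · m/V(t).
dm/m = −Q_out dt/(V₀ − 5.98500 t); integrating gives ln(m/m₀) = −(Q_out/(Q_in−Q_out)) ln(V/V₀).
m = m₀ (V₀/V)^(Q_out/(Q_in−Q_out)) = 45.39 × (201.0/108.771)^(-2.03843) = 12.9822 mol.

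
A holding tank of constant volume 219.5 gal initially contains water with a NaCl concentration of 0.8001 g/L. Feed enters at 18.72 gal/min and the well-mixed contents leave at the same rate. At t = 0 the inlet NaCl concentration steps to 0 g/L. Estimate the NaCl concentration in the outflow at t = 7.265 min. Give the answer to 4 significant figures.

Accumulation = in − out for the solute gives V dC/dt = Q(C_in − C).
So dC/dt = (C_in − C)/τ with τ = V/Q = 219.5/18.72 = 11.7254 min.
C approaches C_in exponentially: C(t) = C_in + (C₀ − C_in) e^(−t/τ).
C(7.265) = 0 + (0.8001 − 0)·e^(−7.265/11.7254) = 0 + (0.800100)·0.538163 = 0.430584 g/L.

0.4306 g/L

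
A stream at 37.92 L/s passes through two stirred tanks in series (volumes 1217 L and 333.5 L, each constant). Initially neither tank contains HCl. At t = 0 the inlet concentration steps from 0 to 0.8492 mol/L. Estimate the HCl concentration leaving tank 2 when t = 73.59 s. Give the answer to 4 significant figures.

Each tank obeys Vᵢ dCᵢ/dt = Q(Cᵢ₋₁ − Cᵢ), so τᵢ = Vᵢ/Q.
τ₁ = 1217/37.92 = 32.0939 s; τ₂ = 333.5/37.92 = 8.79483 s.
Solving the cascade with C₁(0)=C₂(0)=0 gives C₂(t) = C_in[1 − (τ₁ e^(−t/τ₁) − τ₂ e^(−t/τ₂))/(τ₁ − τ₂)].
At t = 73.59: e^(−t/τ₁) = 0.100967, e^(−t/τ₂) = 0.000232315.
C₂ = 0.8492·[1 − (32.0939·0.100967 − 8.79483·0.000232315)/(23.2991)] = 0.8492·0.861008 = 0.731168 mol/L.

0.7312 mol/L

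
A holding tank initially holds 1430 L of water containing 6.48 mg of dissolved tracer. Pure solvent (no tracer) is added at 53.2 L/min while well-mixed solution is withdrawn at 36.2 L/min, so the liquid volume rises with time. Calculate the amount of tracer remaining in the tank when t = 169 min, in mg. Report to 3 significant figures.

Let m(t) be the amount of tracer. Volume: V(t) = V₀ + (Q_in − Q_out) t = 1430 + 17.000 t; V(169) = 4303.0 L.
Solute balance: dm/dt = 0 − Q_out C = −Q_out m/V(t).
dm/m = −Q_out dt/(V₀ + 17.000 t); integrating gives ln(m/m₀) = −(Q_out/(Q_in−Q_out)) ln(V/V₀).
m = m₀ (V₀/V)^(Q_out/(Q_in−Q_out)) = 6.48 × (1430/4303.0)^(2.1294) = 0.62057 mg.

0.621 mg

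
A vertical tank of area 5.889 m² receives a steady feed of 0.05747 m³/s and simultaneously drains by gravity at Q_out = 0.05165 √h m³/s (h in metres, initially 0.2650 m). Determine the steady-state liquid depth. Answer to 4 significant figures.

A dh/dt = Q_in − 0.05165 √h. Steady state requires inflow = outflow:
Q_in = 0.05165 √h_ss ⇒ √h_ss = 0.05747/0.05165 = 1.11268.
h_ss = 1.11268² = 1.23806 m. (Since h₀ = 0.2650 m < h_ss, the level will rise toward this value.)

1.238 m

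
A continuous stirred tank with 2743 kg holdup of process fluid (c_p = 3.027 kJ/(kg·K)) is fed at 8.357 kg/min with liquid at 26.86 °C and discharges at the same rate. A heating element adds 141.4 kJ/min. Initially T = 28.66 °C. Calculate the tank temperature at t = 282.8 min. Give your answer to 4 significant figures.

30.85 °C

M c_p dT/dt = ṁ c_p (T_in − T) + Q̇.
Rearrange: dT/dt = (T_ss − T)/τ with τ = M/ṁ = 328.228 min and T_ss = T_in + Q̇/(ṁ c_p) = 32.4497 °C.
T approaches T_ss exponentially: T(t) = T_ss + (T₀ − T_ss) e^(−t/τ).
T(282.8) = 32.4497 + (-3.78968)·e^(−282.8/328.228) = 32.4497 + (-3.78968)·0.422487 = 30.8486 °C.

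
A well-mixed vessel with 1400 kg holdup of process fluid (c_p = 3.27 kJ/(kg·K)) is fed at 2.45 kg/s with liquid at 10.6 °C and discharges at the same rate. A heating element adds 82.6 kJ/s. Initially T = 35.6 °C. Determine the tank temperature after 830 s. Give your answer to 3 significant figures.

24.3 °C

M c_p dT/dt = ṁ c_p (T_in − T) + Q̇.
τ = M/ṁ = 571.43 s; T_ss = T_in + Q̇/(ṁ c_p) = 10.6 + 82.6/(2.45·3.27) = 20.910 °C.
Solution: T(t) = T_ss + (T₀ − T_ss) e^(−t/τ).
T(830) = 20.910 + (14.690)·e^(−830/571.43) = 20.910 + (14.690)·0.23398 = 24.347 °C.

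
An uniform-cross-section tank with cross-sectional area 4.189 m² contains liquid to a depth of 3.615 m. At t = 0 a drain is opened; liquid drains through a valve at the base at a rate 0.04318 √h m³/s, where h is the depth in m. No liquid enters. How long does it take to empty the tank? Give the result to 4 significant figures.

368.9 s

Unsteady balance on liquid volume: A dh/dt = −0.04318 √h.
Separate and integrate: 2(√h − √h₀) = −(0.04318/A) t.
Set h = 0: 2√h₀ = (0.04318/A) t_empty ⇒ t_empty = 2A√h₀/0.04318.
t_empty = 2·4.189·√3.615/0.04318 = 8.37800·1.90132/0.04318 = 368.903 s.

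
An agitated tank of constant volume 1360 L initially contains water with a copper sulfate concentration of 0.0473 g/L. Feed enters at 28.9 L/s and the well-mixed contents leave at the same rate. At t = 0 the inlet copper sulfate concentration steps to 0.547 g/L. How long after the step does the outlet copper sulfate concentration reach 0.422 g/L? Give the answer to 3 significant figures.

Accumulation = in − out for the solute gives V dC/dt = Q(C_in − C), so τ = V/Q = 47.059 s.
C(t) = C_in + (C₀ − C_in) e^(−t/τ). Set C = 0.422 and solve for t:
e^(−t/τ) = (C − C_in)/(C₀ − C_in) = (0.422 − 0.547)/(0.0473 − 0.547) = 0.25015
t = −τ ln(…) = 47.059 × 1.3857 = 65.209 s.

65.2 s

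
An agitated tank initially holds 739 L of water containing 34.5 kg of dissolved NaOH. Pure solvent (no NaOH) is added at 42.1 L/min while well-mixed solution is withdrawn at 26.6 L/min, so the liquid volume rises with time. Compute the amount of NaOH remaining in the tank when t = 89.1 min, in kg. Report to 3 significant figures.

5.65 kg

Total volume: dV/dt = Q_in − Q_out = 15.500 L/min, so V(t) = 739 + 15.500 t and V(89.1) = 2120.1 L.
Solute balance: dm/dt = 0 − Q_out C = −Q_out m/V(t).
dm/m = −Q_out dt/(V₀ + 15.500 t); integrating gives ln(m/m₀) = −(Q_out/(Q_in−Q_out)) ln(V/V₀).
m = m₀ (V₀/V)^(Q_out/(Q_in−Q_out)) = 34.5 × (739/2120.1)^(1.7161) = 5.6538 kg.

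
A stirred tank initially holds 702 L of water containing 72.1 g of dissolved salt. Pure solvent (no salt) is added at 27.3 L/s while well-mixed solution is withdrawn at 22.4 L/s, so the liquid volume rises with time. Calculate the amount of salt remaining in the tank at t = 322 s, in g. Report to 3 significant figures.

Let m(t) be the amount of salt. Volume: V(t) = V₀ + (Q_in − Q_out) t = 702 + 4.9000 t; V(322) = 2279.8 L.
Species balance (pure solvent in): dm/dt = −Q_out · m/V(t).
Separate: dm/m = −Q_out dt/V(t) ⇒ ln(m/m₀) = −(Q_out/(Q_in−Q_out)) ln(V/V₀).
m = m₀ (V₀/V)^(Q_out/(Q_in−Q_out)) = 72.1 × (702/2279.8)^(4.5714) = 0.33066 g.

0.331 g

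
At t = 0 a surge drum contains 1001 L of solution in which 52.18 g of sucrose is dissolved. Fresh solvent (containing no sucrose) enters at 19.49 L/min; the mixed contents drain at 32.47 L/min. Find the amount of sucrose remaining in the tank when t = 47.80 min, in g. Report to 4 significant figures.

4.643 g

Let m(t) be the amount of sucrose. Volume: V(t) = V₀ + (Q_in − Q_out) t = 1001 − 12.9800 t; V(47.80) = 380.556 L.
No sucrose enters, so dm/dt = −Q_out · (m/V).
dm/m = −Q_out dt/(V₀ − 12.9800 t); integrating gives ln(m/m₀) = −(Q_out/(Q_in−Q_out)) ln(V/V₀).
m = m₀ (V₀/V)^(Q_out/(Q_in−Q_out)) = 52.18 × (1001/380.556)^(-2.50154) = 4.64321 g.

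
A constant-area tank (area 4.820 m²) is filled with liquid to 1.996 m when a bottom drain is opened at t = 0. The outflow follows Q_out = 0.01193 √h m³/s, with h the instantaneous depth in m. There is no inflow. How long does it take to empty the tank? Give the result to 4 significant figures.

1142 s

Volume balance on the tank: A dh/dt = −0.01193 √h.
∫ h^(−1/2) dh = −(0.01193/A) ∫ dt, giving 2√h = 2√h₀ − (0.01193/A) t.
Tank is empty when √h = 0: t_empty = 2A√h₀/0.01193.
t_empty = 2·4.820·√1.996/0.01193 = 9.64000·1.41280/0.01193 = 1141.61 s.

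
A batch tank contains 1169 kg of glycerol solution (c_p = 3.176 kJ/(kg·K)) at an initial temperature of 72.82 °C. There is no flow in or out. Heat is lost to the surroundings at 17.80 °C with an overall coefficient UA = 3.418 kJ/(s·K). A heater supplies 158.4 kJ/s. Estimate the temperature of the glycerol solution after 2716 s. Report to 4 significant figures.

64.85 °C

Lumped-capacitance energy balance: M c_p dT/dt = UA(T_amb − T) + Q̇.
dT/dt = (T_ss − T)/τ with T_ss = T_amb + Q̇/UA = 17.80 + 158.4/3.418 = 64.1429 °C, τ = M c_p/UA = 1169·3.176/3.418 = 1086.23 s.
Solution: T(t) = T_ss + (T₀ − T_ss) e^(−t/τ).
T(2716) = 64.1429 + (8.67711)·0.0820534 = 64.8549 °C.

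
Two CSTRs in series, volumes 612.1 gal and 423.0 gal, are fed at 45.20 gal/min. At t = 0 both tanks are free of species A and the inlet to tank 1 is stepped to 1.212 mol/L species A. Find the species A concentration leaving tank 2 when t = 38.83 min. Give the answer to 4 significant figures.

1.032 mol/L

Time constants: τᵢ = Vᵢ/Q for each well-mixed tank.
τ₁ = 612.1/45.20 = 13.5420 min; τ₂ = 423.0/45.20 = 9.35841 min.
Solving the cascade with C₁(0)=C₂(0)=0 gives C₂(t) = C_in[1 − (τ₁ e^(−t/τ₁) − τ₂ e^(−t/τ₂))/(τ₁ − τ₂)].
At t = 38.83: e^(−t/τ₁) = 0.0568484, e^(−t/τ₂) = 0.0157769.
C₂ = 1.212·[1 − (13.5420·0.0568484 − 9.35841·0.0157769)/(4.18363)] = 1.212·0.851278 = 1.03175 mol/L.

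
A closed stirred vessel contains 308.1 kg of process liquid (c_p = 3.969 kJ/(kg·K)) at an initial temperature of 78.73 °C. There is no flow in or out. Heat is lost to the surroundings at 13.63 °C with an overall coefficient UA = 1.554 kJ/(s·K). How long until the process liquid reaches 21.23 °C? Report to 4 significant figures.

M c_p dT/dt = −UA(T − T_amb).
τ = M c_p/UA = 786.904 s; T_ss = T_amb = 13.6300 °C.
T(t) = T_ss + (T₀ − T_ss)e^(−t/τ); set T = 21.23:
t = −τ ln[(T − T_ss)/(T₀ − T_ss)] = −786.904 · ln(0.116743) = 1690.09 s.

1690 s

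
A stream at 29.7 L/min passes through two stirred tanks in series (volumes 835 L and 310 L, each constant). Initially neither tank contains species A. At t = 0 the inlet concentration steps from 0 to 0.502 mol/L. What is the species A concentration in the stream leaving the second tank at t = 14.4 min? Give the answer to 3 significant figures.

0.0982 mol/L

Species balance on tank i: dCᵢ/dt = (Cᵢ₋₁ − Cᵢ)/τᵢ with τᵢ = Vᵢ/Q.
τ₁ = 835/29.7 = 28.114 min; τ₂ = 310/29.7 = 10.438 min.
Tank 1: C₁ = C_in(1 − e^(−t/τ₁)). Tank 2 (τ₁ ≠ τ₂): C₂ = C_in[1 − (τ₁ e^(−t/τ₁) − τ₂ e^(−t/τ₂))/(τ₁ − τ₂)].
At t = 14.4: e^(−t/τ₁) = 0.59918, e^(−t/τ₂) = 0.25168.
C₂ = 0.502·[1 − (28.114·0.59918 − 10.438·0.25168)/(17.677)] = 0.502·0.19563 = 0.098204 mol/L.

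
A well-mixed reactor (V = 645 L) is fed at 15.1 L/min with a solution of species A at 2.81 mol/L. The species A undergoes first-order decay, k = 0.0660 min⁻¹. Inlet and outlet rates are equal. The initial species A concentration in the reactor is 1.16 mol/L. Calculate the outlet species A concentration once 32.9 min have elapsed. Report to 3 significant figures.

Accumulation = in − out − consumed: V dC/dt = Q C_in − Q C − k V C.
dC/dt = (Q/V) C_in − (Q/V + k) C; effective rate a = Q/V + k = 0.023411 + 0.0660 = 0.089411 min⁻¹.
C_ss = Q C_in/(Q + kV) = 0.73576 mol/L; C(t) = C_ss + (C₀ − C_ss) e^(−a t).
C(32.9) = 0.73576 + (0.42424)·e^(−0.089411·32.9) = 0.73576 + (0.42424)·0.052780 = 0.75815 mol/L.

0.758 mol/L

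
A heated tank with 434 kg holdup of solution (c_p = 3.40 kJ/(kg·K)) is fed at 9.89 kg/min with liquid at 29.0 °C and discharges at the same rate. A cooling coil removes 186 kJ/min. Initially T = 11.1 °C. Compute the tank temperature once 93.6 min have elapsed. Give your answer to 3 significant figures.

22.0 °C

M c_p dT/dt = ṁ c_p (T_in − T) − Q̇.
Rearrange: dT/dt = (T_ss − T)/τ with τ = M/ṁ = 43.883 min and T_ss = T_in − Q̇/(ṁ c_p) = 23.469 °C.
Solution: T(t) = T_ss + (T₀ − T_ss) e^(−t/τ).
T(93.6) = 23.469 + (-12.369)·e^(−93.6/43.883) = 23.469 + (-12.369)·0.11849 = 22.003 °C.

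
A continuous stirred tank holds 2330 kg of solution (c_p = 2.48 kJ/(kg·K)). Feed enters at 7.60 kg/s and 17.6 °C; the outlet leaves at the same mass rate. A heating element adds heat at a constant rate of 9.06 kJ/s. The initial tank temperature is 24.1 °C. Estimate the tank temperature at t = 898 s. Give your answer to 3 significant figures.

18.4 °C

Heat balance on the well-mixed liquid: M c_p dT/dt = ṁ c_p (T_in − T) + 9.06.
Rearrange: dT/dt = (T_ss − T)/τ with τ = M/ṁ = 306.58 s and T_ss = T_in + Q̇/(ṁ c_p) = 18.081 °C.
Integrating: T(t) = T_ss + (T₀ − T_ss) e^(−t/τ).
T(898) = 18.081 + (6.0193)·e^(−898/306.58) = 18.081 + (6.0193)·0.053445 = 18.402 °C.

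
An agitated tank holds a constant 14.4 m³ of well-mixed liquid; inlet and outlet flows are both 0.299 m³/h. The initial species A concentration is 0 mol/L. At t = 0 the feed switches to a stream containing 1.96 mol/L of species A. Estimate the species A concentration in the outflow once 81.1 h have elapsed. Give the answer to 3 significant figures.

Transient balance on the dissolved component: V dC/dt = Q(C_in − C).
Rewrite as dC/dt + C/τ = C_in/τ, τ = V/Q = 48.161 h.
This is linear first-order; C(t) = C_in + (C₀ − C_in) e^(−t/τ).
C(81.1) = 1.96 + (0 − 1.96)·e^(−81.1/48.161) = 1.96 + (-1.9600)·0.18564 = 1.5961 mol/L.

1.60 mol/L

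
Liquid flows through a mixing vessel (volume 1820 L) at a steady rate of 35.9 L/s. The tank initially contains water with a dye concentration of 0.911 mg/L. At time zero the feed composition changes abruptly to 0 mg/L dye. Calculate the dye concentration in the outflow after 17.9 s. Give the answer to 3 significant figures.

Mass balance on the solute (V constant): V dC/dt = Q(C_in − C).
So dC/dt = (C_in − C)/τ with τ = V/Q = 1820/35.9 = 50.696 s.
Integrating: C(t) = C_in + (C₀ − C_in) e^(−t/τ).
C(17.9) = 0 + (0.911 − 0)·e^(−17.9/50.696) = 0 + (0.91100)·0.70252 = 0.64000 mg/L.

0.640 mg/L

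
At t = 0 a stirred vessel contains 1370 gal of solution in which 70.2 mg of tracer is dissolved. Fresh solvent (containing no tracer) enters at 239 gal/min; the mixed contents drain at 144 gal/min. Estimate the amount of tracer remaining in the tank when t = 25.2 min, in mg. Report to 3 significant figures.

Let m(t) be the amount of tracer. Volume: V(t) = V₀ + (Q_in − Q_out) t = 1370 + 95.000 t; V(25.2) = 3764.0 gal.
Solute balance: dm/dt = 0 − Q_out C = −Q_out m/V(t).
dm/m = −Q_out dt/(V₀ + 95.000 t); integrating gives ln(m/m₀) = −(Q_out/(Q_in−Q_out)) ln(V/V₀).
m = m₀ (V₀/V)^(Q_out/(Q_in−Q_out)) = 70.2 × (1370/3764.0)^(1.5158) = 15.171 mg.

15.2 mg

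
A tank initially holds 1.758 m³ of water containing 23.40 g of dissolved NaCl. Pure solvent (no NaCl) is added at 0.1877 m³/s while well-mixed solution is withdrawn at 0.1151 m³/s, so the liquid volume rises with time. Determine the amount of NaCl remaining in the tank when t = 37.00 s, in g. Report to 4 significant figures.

5.378 g

Let m(t) be the amount of NaCl. Volume: V(t) = V₀ + (Q_in − Q_out) t = 1.758 + 0.0726000 t; V(37.00) = 4.44420 m³.
Species balance (pure solvent in): dm/dt = −Q_out · m/V(t).
Separate: dm/m = −Q_out dt/V(t) ⇒ ln(m/m₀) = −(Q_out/(Q_in−Q_out)) ln(V/V₀).
m = m₀ (V₀/V)^(Q_out/(Q_in−Q_out)) = 23.40 × (1.758/4.44420)^(1.58540) = 5.37845 g.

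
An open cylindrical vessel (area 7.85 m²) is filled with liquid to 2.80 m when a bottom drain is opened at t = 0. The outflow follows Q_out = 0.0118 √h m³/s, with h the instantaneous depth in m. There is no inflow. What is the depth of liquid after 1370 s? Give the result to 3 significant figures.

With no inflow, A dh/dt = −0.0118 √h.
∫ h^(−1/2) dh = −(0.0118/A) ∫ dt, giving 2√h = 2√h₀ − (0.0118/A) t.
√h = √2.80 − 0.0118·1370/(2·7.85) = 1.6733 − 1.0297 = 0.64364.
h = 0.64364² = 0.41427 m.

0.414 m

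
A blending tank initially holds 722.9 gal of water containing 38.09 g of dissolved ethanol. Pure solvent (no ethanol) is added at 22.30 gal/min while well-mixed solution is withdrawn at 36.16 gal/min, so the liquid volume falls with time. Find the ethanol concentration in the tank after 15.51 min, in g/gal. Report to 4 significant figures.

0.02986 g/gal

Total volume: dV/dt = Q_in − Q_out = -13.8600 gal/min, so V(t) = 722.9 − 13.8600 t and V(15.51) = 507.931 gal.
No ethanol enters, so dm/dt = −Q_out · (m/V).
Separate: dm/m = −Q_out dt/V(t) ⇒ ln(m/m₀) = −(Q_out/(Q_in−Q_out)) ln(V/V₀).
m = m₀ (V₀/V)^(Q_out/(Q_in−Q_out)) = 38.09 × (722.9/507.931)^(-2.60895) = 15.1680 g.
C = m/V = 15.1680/507.931 = 0.0298624 g/gal.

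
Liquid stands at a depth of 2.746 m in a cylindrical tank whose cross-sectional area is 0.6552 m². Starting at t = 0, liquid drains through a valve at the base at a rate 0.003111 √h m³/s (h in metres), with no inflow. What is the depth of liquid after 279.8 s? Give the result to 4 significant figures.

With no inflow, A dh/dt = −0.003111 √h.
∫ h^(−1/2) dh = −(0.003111/A) ∫ dt, giving 2√h = 2√h₀ − (0.003111/A) t.
√h = √2.746 − 0.003111·279.8/(2·0.6552) = 1.65711 − 0.664269 = 0.992837.
h = 0.992837² = 0.985726 m.

0.9857 m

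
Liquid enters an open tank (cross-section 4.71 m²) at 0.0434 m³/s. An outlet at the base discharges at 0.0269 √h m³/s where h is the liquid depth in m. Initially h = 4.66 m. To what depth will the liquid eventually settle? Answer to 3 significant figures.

Volume balance on the tank: A dh/dt = Q_in − 0.0269 √h. At steady state dh/dt = 0:
Q_in = 0.0269 √h_ss ⇒ √h_ss = 0.0434/0.0269 = 1.6134.
h_ss = 1.6134² = 2.6030 m. (Since h₀ = 4.66 m > h_ss, the level will fall toward this value.)

2.60 m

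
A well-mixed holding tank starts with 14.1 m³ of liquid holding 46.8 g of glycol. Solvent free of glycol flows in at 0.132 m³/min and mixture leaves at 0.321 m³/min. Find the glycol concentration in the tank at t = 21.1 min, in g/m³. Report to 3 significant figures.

Let m(t) be the amount of glycol. Volume: V(t) = V₀ + (Q_in − Q_out) t = 14.1 − 0.18900 t; V(21.1) = 10.112 m³.
Species balance (pure solvent in): dm/dt = −Q_out · m/V(t).
dm/m = −Q_out dt/(V₀ − 0.18900 t); integrating gives ln(m/m₀) = −(Q_out/(Q_in−Q_out)) ln(V/V₀).
m = m₀ (V₀/V)^(Q_out/(Q_in−Q_out)) = 46.8 × (14.1/10.112)^(-1.6984) = 26.609 g.
C = m/V = 26.609/10.112 = 2.6314 g/m³.

2.63 g/m³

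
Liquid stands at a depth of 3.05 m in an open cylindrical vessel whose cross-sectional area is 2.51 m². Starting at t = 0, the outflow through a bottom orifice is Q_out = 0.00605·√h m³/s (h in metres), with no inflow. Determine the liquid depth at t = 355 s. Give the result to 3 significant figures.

With no inflow, A dh/dt = −0.00605 √h.
∫ h^(−1/2) dh = −(0.00605/A) ∫ dt, giving 2√h = 2√h₀ − (0.00605/A) t.
√h = √3.05 − 0.00605·355/(2·2.51) = 1.7464 − 0.42784 = 1.3186.
h = 1.3186² = 1.7387 m.

1.74 m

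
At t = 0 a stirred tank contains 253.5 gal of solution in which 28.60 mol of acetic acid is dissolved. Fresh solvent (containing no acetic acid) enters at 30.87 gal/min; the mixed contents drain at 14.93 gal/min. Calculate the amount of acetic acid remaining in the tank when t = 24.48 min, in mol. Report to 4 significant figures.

11.95 mol

Let m(t) be the amount of acetic acid. Volume: V(t) = V₀ + (Q_in − Q_out) t = 253.5 + 15.9400 t; V(24.48) = 643.711 gal.
Species balance (pure solvent in): dm/dt = −Q_out · m/V(t).
dm/m = −Q_out dt/(V₀ + 15.9400 t); integrating gives ln(m/m₀) = −(Q_out/(Q_in−Q_out)) ln(V/V₀).
m = m₀ (V₀/V)^(Q_out/(Q_in−Q_out)) = 28.60 × (253.5/643.711)^(0.936637) = 11.9480 mol.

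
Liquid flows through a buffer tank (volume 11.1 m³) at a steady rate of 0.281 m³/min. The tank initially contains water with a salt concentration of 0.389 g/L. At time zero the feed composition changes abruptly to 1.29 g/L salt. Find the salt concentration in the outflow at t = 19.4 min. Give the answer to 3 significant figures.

0.739 g/L

Transient balance on the dissolved component: V dC/dt = Q(C_in − C).
Time constant τ = V/Q = 11.1/0.281 = 39.502 min.
C approaches C_in exponentially: C(t) = C_in + (C₀ − C_in) e^(−t/τ).
C(19.4) = 1.29 + (0.389 − 1.29)·e^(−19.4/39.502) = 1.29 + (-0.90100)·0.61194 = 0.73864 g/L.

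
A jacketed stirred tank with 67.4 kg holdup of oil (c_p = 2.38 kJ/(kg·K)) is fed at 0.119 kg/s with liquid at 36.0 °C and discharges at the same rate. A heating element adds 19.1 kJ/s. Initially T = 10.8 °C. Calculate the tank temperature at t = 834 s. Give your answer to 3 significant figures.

M c_p dT/dt = ṁ c_p (T_in − T) + Q̇.
Rearrange: dT/dt = (T_ss − T)/τ with τ = M/ṁ = 566.39 s and T_ss = T_in + Q̇/(ṁ c_p) = 103.44 °C.
T approaches T_ss exponentially: T(t) = T_ss + (T₀ − T_ss) e^(−t/τ).
T(834) = 103.44 + (-92.639)·e^(−834/566.39) = 103.44 + (-92.639)·0.22935 = 82.192 °C.

82.2 °C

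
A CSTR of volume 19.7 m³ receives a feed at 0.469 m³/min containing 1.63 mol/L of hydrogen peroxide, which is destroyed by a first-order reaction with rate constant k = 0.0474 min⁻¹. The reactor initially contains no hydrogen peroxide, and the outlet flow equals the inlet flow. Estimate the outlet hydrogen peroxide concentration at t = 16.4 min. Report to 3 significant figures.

Species balance: V dC/dt = Q C_in − Q C − k V C.
dC/dt = (Q/V) C_in − (Q/V + k) C; effective rate a = Q/V + k = 0.023807 + 0.0474 = 0.071207 min⁻¹.
C_ss = Q C_in/(Q + kV) = 0.54497 mol/L; C(t) = C_ss + (C₀ − C_ss) e^(−a t).
C(16.4) = 0.54497 + (-0.54497)·e^(−0.071207·16.4) = 0.54497 + (-0.54497)·0.31105 = 0.37545 mol/L.

0.375 mol/L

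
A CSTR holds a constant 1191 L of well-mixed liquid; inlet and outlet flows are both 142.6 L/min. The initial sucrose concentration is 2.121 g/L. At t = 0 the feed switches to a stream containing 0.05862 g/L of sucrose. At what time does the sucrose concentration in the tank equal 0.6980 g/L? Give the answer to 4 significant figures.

Species balance: V dC/dt = Q(C_in − C) ⇒ τ = V/Q = 8.35203 min.
C(t) = C_in + (C₀ − C_in) e^(−t/τ). Set C = 0.6980 and solve for t:
e^(−t/τ) = (C − C_in)/(C₀ − C_in) = (0.6980 − 0.05862)/(2.121 − 0.05862) = 0.310020
t = −τ ln(…) = 8.35203 × 1.17112 = 9.78121 min.

9.781 min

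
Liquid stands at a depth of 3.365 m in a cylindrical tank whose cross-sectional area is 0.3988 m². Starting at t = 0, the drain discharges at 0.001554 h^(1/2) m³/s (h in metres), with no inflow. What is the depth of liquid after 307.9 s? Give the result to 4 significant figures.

1.524 m

A dh/dt = −Q_out = −0.001554 √h.
This is separable: 2 d(√h)/dt = −0.001554/A, so √h = √h₀ − (0.001554/(2A)) t.
√h = √3.365 − 0.001554·307.9/(2·0.3988) = 1.83439 − 0.599895 = 1.23450.
h = 1.23450² = 1.52399 m.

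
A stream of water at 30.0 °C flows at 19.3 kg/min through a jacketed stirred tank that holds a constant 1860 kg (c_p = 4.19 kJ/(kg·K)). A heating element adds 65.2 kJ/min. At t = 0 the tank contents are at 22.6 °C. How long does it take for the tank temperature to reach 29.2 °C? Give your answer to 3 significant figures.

157 min

M c_p dT/dt = ṁ c_p (T_in − T) + Q̇.
τ = M/ṁ = 96.373 min; T_ss = T_in + Q̇/(ṁ c_p) = 30.806 °C.
T(t) = T_ss + (T₀ − T_ss) e^(−t/τ). Set T = 29.2:
e^(−t/τ) = (29.2 − 30.806)/(22.6 − 30.806) = 0.19574
t = −96.373 · ln(0.19574) = 157.18 min.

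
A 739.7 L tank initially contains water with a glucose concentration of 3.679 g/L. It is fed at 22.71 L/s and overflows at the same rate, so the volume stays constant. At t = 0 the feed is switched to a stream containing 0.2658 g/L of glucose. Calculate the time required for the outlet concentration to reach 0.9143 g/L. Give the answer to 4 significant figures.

54.09 s

Species balance: V dC/dt = Q(C_in − C) ⇒ τ = V/Q = 32.5716 s.
C(t) = C_in + (C₀ − C_in) e^(−t/τ). Set C = 0.9143 and solve for t:
e^(−t/τ) = (C − C_in)/(C₀ − C_in) = (0.9143 − 0.2658)/(3.679 − 0.2658) = 0.189998
t = −τ ln(…) = 32.5716 × 1.66074 = 54.0930 s.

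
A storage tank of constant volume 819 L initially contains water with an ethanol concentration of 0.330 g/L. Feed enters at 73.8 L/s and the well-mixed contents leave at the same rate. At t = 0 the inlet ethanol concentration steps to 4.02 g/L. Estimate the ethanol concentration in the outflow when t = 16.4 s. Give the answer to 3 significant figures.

Transient balance on the dissolved component: V dC/dt = Q(C_in − C).
Rewrite as dC/dt + C/τ = C_in/τ, τ = V/Q = 11.098 s.
C approaches C_in exponentially: C(t) = C_in + (C₀ − C_in) e^(−t/τ).
C(16.4) = 4.02 + (0.330 − 4.02)·e^(−16.4/11.098) = 4.02 + (-3.6900)·0.22814 = 3.1782 g/L.

3.18 g/L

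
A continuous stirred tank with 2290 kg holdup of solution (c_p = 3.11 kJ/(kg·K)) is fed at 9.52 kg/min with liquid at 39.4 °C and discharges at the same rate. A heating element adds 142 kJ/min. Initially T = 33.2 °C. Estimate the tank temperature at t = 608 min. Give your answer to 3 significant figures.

M c_p dT/dt = ṁ c_p (T_in − T) + Q̇.
τ = M/ṁ = 240.55 min; T_ss = T_in + Q̇/(ṁ c_p) = 39.4 + 142/(9.52·3.11) = 44.196 °C.
T approaches T_ss exponentially: T(t) = T_ss + (T₀ − T_ss) e^(−t/τ).
T(608) = 44.196 + (-10.996)·e^(−608/240.55) = 44.196 + (-10.996)·0.079852 = 43.318 °C.

43.3 °C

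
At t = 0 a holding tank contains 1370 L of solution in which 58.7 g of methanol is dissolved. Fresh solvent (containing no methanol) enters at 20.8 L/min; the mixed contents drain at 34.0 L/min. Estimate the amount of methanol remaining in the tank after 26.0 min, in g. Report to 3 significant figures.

Let m(t) be the amount of methanol. Volume: V(t) = V₀ + (Q_in − Q_out) t = 1370 − 13.200 t; V(26.0) = 1026.8 L.
Species balance (pure solvent in): dm/dt = −Q_out · m/V(t).
Separate: dm/m = −Q_out dt/V(t) ⇒ ln(m/m₀) = −(Q_out/(Q_in−Q_out)) ln(V/V₀).
m = m₀ (V₀/V)^(Q_out/(Q_in−Q_out)) = 58.7 × (1370/1026.8)^(-2.5758) = 27.930 g.

27.9 g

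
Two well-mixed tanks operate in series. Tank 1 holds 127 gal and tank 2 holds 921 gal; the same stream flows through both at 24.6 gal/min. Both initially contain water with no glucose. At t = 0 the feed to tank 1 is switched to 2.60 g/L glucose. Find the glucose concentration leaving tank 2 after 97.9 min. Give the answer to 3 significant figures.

2.38 g/L

Each tank obeys Vᵢ dCᵢ/dt = Q(Cᵢ₋₁ − Cᵢ), so τᵢ = Vᵢ/Q.
τ₁ = 127/24.6 = 5.1626 min; τ₂ = 921/24.6 = 37.439 min.
Tank 1: C₁ = C_in(1 − e^(−t/τ₁)). Tank 2 (τ₁ ≠ τ₂): C₂ = C_in[1 − (τ₁ e^(−t/τ₁) − τ₂ e^(−t/τ₂))/(τ₁ − τ₂)].
At t = 97.9: e^(−t/τ₁) = 5.8122e-09, e^(−t/τ₂) = 0.073174.
C₂ = 2.60·[1 − (5.1626·5.8122e-09 − 37.439·0.073174)/(-32.276)] = 2.60·0.91512 = 2.3793 g/L.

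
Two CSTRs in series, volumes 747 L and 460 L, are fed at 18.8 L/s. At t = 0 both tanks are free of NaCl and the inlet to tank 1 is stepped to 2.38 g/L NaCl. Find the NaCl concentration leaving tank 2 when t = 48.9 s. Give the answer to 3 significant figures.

Time constants: τᵢ = Vᵢ/Q for each well-mixed tank.
τ₁ = 747/18.8 = 39.734 s; τ₂ = 460/18.8 = 24.468 s.
Solving the cascade with C₁(0)=C₂(0)=0 gives C₂(t) = C_in[1 − (τ₁ e^(−t/τ₁) − τ₂ e^(−t/τ₂))/(τ₁ − τ₂)].
At t = 48.9: e^(−t/τ₁) = 0.29209, e^(−t/τ₂) = 0.13554.
C₂ = 2.38·[1 − (39.734·0.29209 − 24.468·0.13554)/(15.266)] = 2.38·0.45698 = 1.0876 g/L.

1.09 g/L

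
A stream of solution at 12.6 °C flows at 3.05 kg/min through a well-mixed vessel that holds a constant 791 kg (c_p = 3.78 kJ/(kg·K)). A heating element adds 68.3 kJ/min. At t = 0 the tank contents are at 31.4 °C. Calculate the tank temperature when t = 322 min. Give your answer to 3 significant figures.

M c_p dT/dt = ṁ c_p (T_in − T) + Q̇.
τ = M/ṁ = 259.34 min; T_ss = T_in + Q̇/(ṁ c_p) = 12.6 + 68.3/(3.05·3.78) = 18.524 °C.
This is linear first-order; T(t) = T_ss + (T₀ − T_ss) e^(−t/τ).
T(322) = 18.524 + (12.876)·e^(−322/259.34) = 18.524 + (12.876)·0.28892 = 22.244 °C.

22.2 °C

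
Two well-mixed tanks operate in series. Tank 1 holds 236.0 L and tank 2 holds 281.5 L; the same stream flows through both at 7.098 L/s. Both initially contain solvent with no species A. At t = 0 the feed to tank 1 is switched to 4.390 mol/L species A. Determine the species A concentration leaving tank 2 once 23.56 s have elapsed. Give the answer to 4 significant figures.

Time constants: τᵢ = Vᵢ/Q for each well-mixed tank.
τ₁ = 236.0/7.098 = 33.2488 s; τ₂ = 281.5/7.098 = 39.6591 s.
Tank 1: C₁ = C_in(1 − e^(−t/τ₁)). Tank 2 (τ₁ ≠ τ₂): C₂ = C_in[1 − (τ₁ e^(−t/τ₁) − τ₂ e^(−t/τ₂))/(τ₁ − τ₂)].
At t = 23.56: e^(−t/τ₁) = 0.492334, e^(−t/τ₂) = 0.552079.
C₂ = 4.390·[1 − (33.2488·0.492334 − 39.6591·0.552079)/(-6.41026)] = 4.390·0.138035 = 0.605975 mol/L.

0.6060 mol/L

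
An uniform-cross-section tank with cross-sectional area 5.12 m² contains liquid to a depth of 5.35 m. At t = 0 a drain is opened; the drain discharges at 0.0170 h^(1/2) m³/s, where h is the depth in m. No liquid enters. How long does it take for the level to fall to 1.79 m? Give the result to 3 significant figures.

587 s

Mass balance (ρ constant): A dh/dt = −0.0170 √h.
This is separable: 2 d(√h)/dt = −0.0170/A, so √h = √h₀ − (0.0170/(2A)) t.
t = 2A(√h₀ − √h)/0.0170 = 2·5.12·(√5.35 − √1.79)/0.0170
  = 10.240 × (2.3130 − 1.3379) / 0.0170 = 587.35 s.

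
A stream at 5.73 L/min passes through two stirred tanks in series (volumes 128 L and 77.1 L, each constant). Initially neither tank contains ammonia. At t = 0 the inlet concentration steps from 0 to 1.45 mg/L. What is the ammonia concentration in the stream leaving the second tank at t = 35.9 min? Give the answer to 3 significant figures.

Each tank obeys Vᵢ dCᵢ/dt = Q(Cᵢ₋₁ − Cᵢ), so τᵢ = Vᵢ/Q.
τ₁ = 128/5.73 = 22.339 min; τ₂ = 77.1/5.73 = 13.455 min.
Solving the cascade with C₁(0)=C₂(0)=0 gives C₂(t) = C_in[1 − (τ₁ e^(−t/τ₁) − τ₂ e^(−t/τ₂))/(τ₁ − τ₂)].
At t = 35.9: e^(−t/τ₁) = 0.20047, e^(−t/τ₂) = 0.069387.
C₂ = 1.45·[1 − (22.339·0.20047 − 13.455·0.069387)/(8.8831)] = 1.45·0.60097 = 0.87141 mg/L.

0.871 mg/L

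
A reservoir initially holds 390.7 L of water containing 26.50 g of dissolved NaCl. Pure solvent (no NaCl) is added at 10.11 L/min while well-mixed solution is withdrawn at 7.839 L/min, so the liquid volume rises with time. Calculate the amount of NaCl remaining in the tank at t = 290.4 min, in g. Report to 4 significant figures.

Total volume: dV/dt = Q_in − Q_out = 2.27100 L/min, so V(t) = 390.7 + 2.27100 t and V(290.4) = 1050.20 L.
Solute balance: dm/dt = 0 − Q_out C = −Q_out m/V(t).
dm/m = −Q_out dt/(V₀ + 2.27100 t); integrating gives ln(m/m₀) = −(Q_out/(Q_in−Q_out)) ln(V/V₀).
m = m₀ (V₀/V)^(Q_out/(Q_in−Q_out)) = 26.50 × (390.7/1050.20)^(3.45178) = 0.872878 g.

0.8729 g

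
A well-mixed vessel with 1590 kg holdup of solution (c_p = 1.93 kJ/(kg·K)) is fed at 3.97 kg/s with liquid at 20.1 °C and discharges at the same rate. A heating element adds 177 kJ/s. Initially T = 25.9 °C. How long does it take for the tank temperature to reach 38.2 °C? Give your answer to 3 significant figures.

M c_p dT/dt = ṁ c_p (T_in − T) + Q̇.
τ = M/ṁ = 400.50 s; T_ss = T_in + Q̇/(ṁ c_p) = 43.201 °C.
T(t) = T_ss + (T₀ − T_ss) e^(−t/τ). Set T = 38.2:
e^(−t/τ) = (38.2 − 43.201)/(25.9 − 43.201) = 0.28905
t = −400.50 · ln(0.28905) = 497.09 s.

497 s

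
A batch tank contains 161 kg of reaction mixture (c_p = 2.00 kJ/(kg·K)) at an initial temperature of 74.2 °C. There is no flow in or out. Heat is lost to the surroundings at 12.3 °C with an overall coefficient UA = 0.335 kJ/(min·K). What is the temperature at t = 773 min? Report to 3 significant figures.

40.0 °C

Lumped-capacitance energy balance: M c_p dT/dt = UA(T_amb − T).
dT/dt = (T_ss − T)/τ with T_ss = T_amb = 12.300 °C, τ = M c_p/UA = 161·2.00/0.335 = 961.19 min.
Integrating: T(t) = T_ss + (T₀ − T_ss) e^(−t/τ).
T(773) = 12.300 + (61.900)·0.44744 = 39.997 °C.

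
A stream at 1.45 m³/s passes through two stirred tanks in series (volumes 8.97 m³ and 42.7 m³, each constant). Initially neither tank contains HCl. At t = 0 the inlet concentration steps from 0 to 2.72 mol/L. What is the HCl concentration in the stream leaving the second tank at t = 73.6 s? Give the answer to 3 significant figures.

2.44 mol/L

Time constants: τᵢ = Vᵢ/Q for each well-mixed tank.
τ₁ = 8.97/1.45 = 6.1862 s; τ₂ = 42.7/1.45 = 29.448 s.
Solving the cascade with C₁(0)=C₂(0)=0 gives C₂(t) = C_in[1 − (τ₁ e^(−t/τ₁) − τ₂ e^(−t/τ₂))/(τ₁ − τ₂)].
At t = 73.6: e^(−t/τ₁) = 6.8078e-06, e^(−t/τ₂) = 0.082143.
C₂ = 2.72·[1 − (6.1862·6.8078e-06 − 29.448·0.082143)/(-23.262)] = 2.72·0.89601 = 2.4372 mol/L.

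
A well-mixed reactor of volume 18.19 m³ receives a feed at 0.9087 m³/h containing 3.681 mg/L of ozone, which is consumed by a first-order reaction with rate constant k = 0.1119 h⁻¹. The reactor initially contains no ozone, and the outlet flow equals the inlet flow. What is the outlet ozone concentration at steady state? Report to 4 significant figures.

1.136 mg/L

V dC/dt = Q(C_in − C) − k V C.
At steady state: 0 = Q C_in − (Q + kV) C_ss, so C_ss = Q C_in/(Q + kV).
C_ss = 0.9087·3.681/(0.9087 + 0.1119·18.19) = 3.34492/2.94416 = 1.13612 mg/L.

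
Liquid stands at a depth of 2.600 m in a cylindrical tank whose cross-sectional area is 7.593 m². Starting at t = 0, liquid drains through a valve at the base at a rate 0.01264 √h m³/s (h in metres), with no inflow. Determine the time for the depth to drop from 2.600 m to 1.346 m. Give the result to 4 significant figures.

With no inflow, A dh/dt = −0.01264 √h.
Separate and integrate: 2(√h − √h₀) = −(0.01264/A) t.
t = 2A(√h₀ − √h)/0.01264 = 2·7.593·(√2.600 − √1.346)/0.01264
  = 15.1860 × (1.61245 − 1.16017) / 0.01264 = 543.379 s.

543.4 s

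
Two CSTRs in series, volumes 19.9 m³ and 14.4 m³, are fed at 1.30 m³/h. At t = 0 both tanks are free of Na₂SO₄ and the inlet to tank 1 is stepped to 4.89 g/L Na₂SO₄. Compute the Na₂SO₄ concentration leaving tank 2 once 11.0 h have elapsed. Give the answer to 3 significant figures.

1.01 g/L

Each tank obeys Vᵢ dCᵢ/dt = Q(Cᵢ₋₁ − Cᵢ), so τᵢ = Vᵢ/Q.
τ₁ = 19.9/1.30 = 15.308 h; τ₂ = 14.4/1.30 = 11.077 h.
Tank 1: C₁ = C_in(1 − e^(−t/τ₁)). Tank 2 (τ₁ ≠ τ₂): C₂ = C_in[1 − (τ₁ e^(−t/τ₁) − τ₂ e^(−t/τ₂))/(τ₁ − τ₂)].
At t = 11.0: e^(−t/τ₁) = 0.48744, e^(−t/τ₂) = 0.37044.
C₂ = 4.89·[1 − (15.308·0.48744 − 11.077·0.37044)/(4.2308)] = 4.89·0.20625 = 1.0086 g/L.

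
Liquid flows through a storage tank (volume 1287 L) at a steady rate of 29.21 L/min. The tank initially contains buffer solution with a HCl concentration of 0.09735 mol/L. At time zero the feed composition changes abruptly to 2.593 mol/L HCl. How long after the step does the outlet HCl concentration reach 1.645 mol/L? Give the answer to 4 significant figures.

Species balance: V dC/dt = Q(C_in − C) ⇒ τ = V/Q = 44.0603 min.
C(t) = C_in + (C₀ − C_in) e^(−t/τ). Set C = 1.645 and solve for t:
e^(−t/τ) = (C − C_in)/(C₀ − C_in) = (1.645 − 2.593)/(0.09735 − 2.593) = 0.379861
t = −τ ln(…) = 44.0603 × 0.967950 = 42.6481 min.

42.65 min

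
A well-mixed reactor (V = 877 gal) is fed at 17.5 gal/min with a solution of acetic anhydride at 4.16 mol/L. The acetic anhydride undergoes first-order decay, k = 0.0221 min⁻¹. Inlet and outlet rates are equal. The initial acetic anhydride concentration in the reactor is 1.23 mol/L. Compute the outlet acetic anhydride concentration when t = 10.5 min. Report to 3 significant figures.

Accumulation = in − out − consumed: V dC/dt = Q C_in − Q C − k V C.
This is linear with rate a = Q/V + k = 0.042054 min⁻¹.
C_ss = Q C_in/(Q + kV) = 1.9739 mol/L; C(t) = C_ss + (C₀ − C_ss) e^(−a t).
C(10.5) = 1.9739 + (-0.74388)·e^(−0.042054·10.5) = 1.9739 + (-0.74388)·0.64303 = 1.4955 mol/L.

1.50 mol/L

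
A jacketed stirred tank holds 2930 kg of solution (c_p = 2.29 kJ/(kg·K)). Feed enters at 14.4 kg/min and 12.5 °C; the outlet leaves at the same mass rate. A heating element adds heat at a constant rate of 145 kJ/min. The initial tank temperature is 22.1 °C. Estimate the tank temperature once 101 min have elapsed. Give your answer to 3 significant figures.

M c_p dT/dt = ṁ c_p (T_in − T) + Q̇.
τ = M/ṁ = 203.47 min; T_ss = T_in + Q̇/(ṁ c_p) = 12.5 + 145/(14.4·2.29) = 16.897 °C.
Integrating: T(t) = T_ss + (T₀ − T_ss) e^(−t/τ).
T(101) = 16.897 + (5.2029)·e^(−101/203.47) = 16.897 + (5.2029)·0.60873 = 20.064 °C.

20.1 °C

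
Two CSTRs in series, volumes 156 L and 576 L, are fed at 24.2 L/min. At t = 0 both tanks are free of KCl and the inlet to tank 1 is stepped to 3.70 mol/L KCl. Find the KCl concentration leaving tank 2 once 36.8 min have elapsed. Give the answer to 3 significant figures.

2.62 mol/L

Species balance on tank i: dCᵢ/dt = (Cᵢ₋₁ − Cᵢ)/τᵢ with τᵢ = Vᵢ/Q.
τ₁ = 156/24.2 = 6.4463 min; τ₂ = 576/24.2 = 23.802 min.
Tank 1: C₁ = C_in(1 − e^(−t/τ₁)). Tank 2 (τ₁ ≠ τ₂): C₂ = C_in[1 − (τ₁ e^(−t/τ₁) − τ₂ e^(−t/τ₂))/(τ₁ − τ₂)].
At t = 36.8: e^(−t/τ₁) = 0.0033169, e^(−t/τ₂) = 0.21307.
C₂ = 3.70·[1 − (6.4463·0.0033169 − 23.802·0.21307)/(-17.355)] = 3.70·0.70901 = 2.6234 mol/L.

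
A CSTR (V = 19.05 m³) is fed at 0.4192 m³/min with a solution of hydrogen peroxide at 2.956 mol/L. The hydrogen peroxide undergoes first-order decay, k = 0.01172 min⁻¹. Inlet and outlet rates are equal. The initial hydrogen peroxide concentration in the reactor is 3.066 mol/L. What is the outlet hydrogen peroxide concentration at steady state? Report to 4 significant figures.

1.929 mol/L

V dC/dt = Q(C_in − C) − k V C.
Steady state (dC/dt = 0): C_ss = Q C_in/(Q + kV) = C_in/(1 + kV/Q).
C_ss = 0.4192·2.956/(0.4192 + 0.01172·19.05) = 1.23916/0.642466 = 1.92875 mol/L.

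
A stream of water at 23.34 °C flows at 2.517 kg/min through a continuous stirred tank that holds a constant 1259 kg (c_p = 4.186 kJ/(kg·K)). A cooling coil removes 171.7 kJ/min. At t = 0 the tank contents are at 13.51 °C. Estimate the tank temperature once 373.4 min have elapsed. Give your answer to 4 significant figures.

10.11 °C

M c_p dT/dt = ṁ c_p (T_in − T) − Q̇.
Rearrange: dT/dt = (T_ss − T)/τ with τ = M/ṁ = 500.199 min and T_ss = T_in − Q̇/(ṁ c_p) = 7.04374 °C.
Solution: T(t) = T_ss + (T₀ − T_ss) e^(−t/τ).
T(373.4) = 7.04374 + (6.46626)·e^(−373.4/500.199) = 7.04374 + (6.46626)·0.474021 = 10.1089 °C.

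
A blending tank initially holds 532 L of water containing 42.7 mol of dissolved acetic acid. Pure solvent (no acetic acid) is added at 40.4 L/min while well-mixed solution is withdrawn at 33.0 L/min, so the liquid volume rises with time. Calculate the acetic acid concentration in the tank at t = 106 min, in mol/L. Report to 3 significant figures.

Let m(t) be the amount of acetic acid. Volume: V(t) = V₀ + (Q_in − Q_out) t = 532 + 7.4000 t; V(106) = 1316.4 L.
Species balance (pure solvent in): dm/dt = −Q_out · m/V(t).
Separate: dm/m = −Q_out dt/V(t) ⇒ ln(m/m₀) = −(Q_out/(Q_in−Q_out)) ln(V/V₀).
m = m₀ (V₀/V)^(Q_out/(Q_in−Q_out)) = 42.7 × (532/1316.4)^(4.4595) = 0.75117 mol.
C = m/V = 0.75117/1316.4 = 0.00057062 mol/L.

0.000571 mol/L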